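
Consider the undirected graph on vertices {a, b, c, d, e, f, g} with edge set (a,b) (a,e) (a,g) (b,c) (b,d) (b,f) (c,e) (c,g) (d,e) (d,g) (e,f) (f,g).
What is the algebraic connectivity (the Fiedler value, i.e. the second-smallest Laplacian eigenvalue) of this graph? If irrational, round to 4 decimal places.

With the vertex order [a, b, c, d, e, f, g], the degrees are [3, 4, 3, 3, 4, 3, 4], giving D = diag(3, 4, 3, 3, 4, 3, 4) and L = D - A. The sorted Laplacian eigenvalues are [0, 3, 3, 3, 4, 4, 7]; the algebraic connectivity is the second entry, 3. There is one zero in the spectrum, matching the 1 component.

3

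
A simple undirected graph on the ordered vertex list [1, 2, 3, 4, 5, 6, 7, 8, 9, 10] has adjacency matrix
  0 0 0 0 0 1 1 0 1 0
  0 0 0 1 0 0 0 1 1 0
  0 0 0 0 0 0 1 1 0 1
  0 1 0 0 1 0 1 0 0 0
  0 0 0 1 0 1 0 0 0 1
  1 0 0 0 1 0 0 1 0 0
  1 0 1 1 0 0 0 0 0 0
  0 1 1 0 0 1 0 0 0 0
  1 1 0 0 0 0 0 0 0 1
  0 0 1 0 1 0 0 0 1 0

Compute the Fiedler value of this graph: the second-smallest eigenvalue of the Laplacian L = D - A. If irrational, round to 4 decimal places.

2

With the vertex order [1, 2, 3, 4, 5, 6, 7, 8, 9, 10], the degrees are [3, 3, 3, 3, 3, 3, 3, 3, 3, 3], giving D = diag(3, 3, 3, 3, 3, 3, 3, 3, 3, 3) and L = D - A. The smallest Laplacian eigenvalue is always 0. The next one, lambda_2 = 2, measures how hard the graph is to disconnect: larger values mean better connectivity. There is one zero in the spectrum, matching the 1 component. The largest eigenvalue, 5, is at most the vertex count 10.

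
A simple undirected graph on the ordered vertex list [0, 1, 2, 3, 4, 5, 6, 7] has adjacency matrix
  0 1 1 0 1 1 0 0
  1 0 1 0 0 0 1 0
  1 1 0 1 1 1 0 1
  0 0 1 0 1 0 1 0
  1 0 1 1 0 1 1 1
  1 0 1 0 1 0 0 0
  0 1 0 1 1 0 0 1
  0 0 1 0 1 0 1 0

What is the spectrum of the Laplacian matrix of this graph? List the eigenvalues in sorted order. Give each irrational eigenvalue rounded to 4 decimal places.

Reading degrees in the order [0, 1, 2, 3, 4, 5, 6, 7] gives [4, 3, 6, 3, 6, 3, 4, 3]; set D = diag(4, 3, 6, 3, 6, 3, 4, 3) and form L = D - A. Diagonalising L (or applying a numerical eigensolver to the 8x8 matrix) gives the spectrum above.

[0, 2.1792, 2.7141, 3, 4.5858, 5.1593, 6.9474, 7.4142]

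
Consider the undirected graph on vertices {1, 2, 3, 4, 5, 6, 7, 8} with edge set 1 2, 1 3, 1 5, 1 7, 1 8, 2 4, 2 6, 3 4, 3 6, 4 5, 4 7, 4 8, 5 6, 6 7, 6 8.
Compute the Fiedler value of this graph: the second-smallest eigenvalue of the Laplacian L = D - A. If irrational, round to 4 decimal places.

Reading degrees in the order [1, 2, 3, 4, 5, 6, 7, 8] gives [5, 3, 3, 5, 3, 5, 3, 3]; set D = diag(5, 3, 3, 5, 3, 5, 3, 3) and form L = D - A. The smallest Laplacian eigenvalue is always 0. The next one, lambda_2 = 3, measures how hard the graph is to disconnect: larger values mean better connectivity. The eigenvalues sum to 30, which equals trace(L) = 2|E|.

3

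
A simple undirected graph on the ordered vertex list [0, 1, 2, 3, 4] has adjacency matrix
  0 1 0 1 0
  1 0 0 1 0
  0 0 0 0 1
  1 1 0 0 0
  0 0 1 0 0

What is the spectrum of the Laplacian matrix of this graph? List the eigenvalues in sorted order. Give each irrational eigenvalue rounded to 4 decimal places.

With the vertex order [0, 1, 2, 3, 4], the degrees are [2, 2, 1, 2, 1], giving D = diag(2, 2, 1, 2, 1) and L = D - A. L is symmetric positive semidefinite, so every eigenvalue is real and nonnegative. The 2 zero eigenvalues correspond to the 2 connected components. There are 2 zeros in the spectrum, matching the 2 components.

[0, 0, 2, 3, 3]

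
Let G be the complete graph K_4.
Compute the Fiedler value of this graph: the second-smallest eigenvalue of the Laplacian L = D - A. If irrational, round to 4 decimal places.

4

The graph has 4 vertices and degree multiset [3, 3, 3, 3]; D is the diagonal matrix of degrees and L = D - A. Computing the eigenvalues of L and sorting gives [0, 4, 4, 4]. The Fiedler value lambda_2 = 4 is strictly positive, so the graph is connected. The eigenvalues sum to 12, which equals trace(L) = 2|E|.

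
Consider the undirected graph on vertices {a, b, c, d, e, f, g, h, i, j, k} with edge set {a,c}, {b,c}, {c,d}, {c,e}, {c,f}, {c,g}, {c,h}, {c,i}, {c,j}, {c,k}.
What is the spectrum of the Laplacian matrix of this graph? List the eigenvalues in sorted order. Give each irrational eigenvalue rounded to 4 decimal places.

[0, 1, 1, 1, 1, 1, 1, 1, 1, 1, 11]

Each diagonal entry of L is the vertex degree and each off-diagonal entry is -1 where an edge is present, 0 otherwise; in the order [a, b, c, d, e, f, g, h, i, j, k] the diagonal is [1, 1, 10, 1, 1, 1, 1, 1, 1, 1, 1]. Since every row of L sums to 0, the all-ones vector is in the kernel and 0 is an eigenvalue. The largest eigenvalue, 11, is at most the vertex count 11. By the matrix-tree theorem the graph has (1/11) * product of the nonzero eigenvalues = 1 spanning tree.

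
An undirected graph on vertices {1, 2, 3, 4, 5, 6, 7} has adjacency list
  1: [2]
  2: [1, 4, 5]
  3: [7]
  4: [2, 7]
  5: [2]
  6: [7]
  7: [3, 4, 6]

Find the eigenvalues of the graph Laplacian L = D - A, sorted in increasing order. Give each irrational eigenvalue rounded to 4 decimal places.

[0, 0.2679, 1, 1, 1.5858, 3.7321, 4.4142]

Each diagonal entry of L is the vertex degree and each off-diagonal entry is -1 where an edge is present, 0 otherwise; in the order [1, 2, 3, 4, 5, 6, 7] the diagonal is [1, 3, 1, 2, 1, 1, 3]. L is symmetric positive semidefinite, so every eigenvalue is real and nonnegative. The largest eigenvalue, 4.4142, is at most the vertex count 7. There is one zero in the spectrum, matching the 1 component.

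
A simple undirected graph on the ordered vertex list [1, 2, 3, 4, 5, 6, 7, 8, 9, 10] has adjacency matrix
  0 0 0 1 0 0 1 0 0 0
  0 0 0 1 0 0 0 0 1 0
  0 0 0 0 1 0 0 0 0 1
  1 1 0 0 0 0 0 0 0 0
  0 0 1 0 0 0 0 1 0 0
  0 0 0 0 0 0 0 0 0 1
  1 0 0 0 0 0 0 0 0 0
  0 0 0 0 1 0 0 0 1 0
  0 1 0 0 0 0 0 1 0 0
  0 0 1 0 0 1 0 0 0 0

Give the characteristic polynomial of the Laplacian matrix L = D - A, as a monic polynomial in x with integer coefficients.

With the vertex order [1, 2, 3, 4, 5, 6, 7, 8, 9, 10], the degrees are [2, 2, 2, 2, 2, 1, 1, 2, 2, 2], giving D = diag(2, 2, 2, 2, 2, 1, 1, 2, 2, 2) and L = D - A. L has integer entries, so p(x) = det(xI - L) has integer coefficients. Expanding the determinant yields x^10 - 18x^9 + 136x^8 - 560x^7 + 1365x^6 - 2002x^5 + 1716x^4 - 792x^3 + 165x^2 - 10x. Since p(0) = det(-L) = 0, x divides p(x). By the matrix-tree theorem the graph has (1/10) * product of the nonzero eigenvalues = 1 spanning tree.

x^10 - 18x^9 + 136x^8 - 560x^7 + 1365x^6 - 2002x^5 + 1716x^4 - 792x^3 + 165x^2 - 10x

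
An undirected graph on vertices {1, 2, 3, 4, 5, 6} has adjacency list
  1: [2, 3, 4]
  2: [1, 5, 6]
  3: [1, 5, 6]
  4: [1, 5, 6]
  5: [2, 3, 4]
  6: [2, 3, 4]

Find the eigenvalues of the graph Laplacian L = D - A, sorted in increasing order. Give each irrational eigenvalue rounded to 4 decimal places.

With the vertex order [1, 2, 3, 4, 5, 6], the degrees are [3, 3, 3, 3, 3, 3], giving D = diag(3, 3, 3, 3, 3, 3) and L = D - A. Since every row of L sums to 0, the all-ones vector is in the kernel and 0 is an eigenvalue. The single zero eigenvalue shows the graph is connected. The eigenvalues sum to 18, which equals trace(L) = 2|E|.

[0, 3, 3, 3, 3, 6]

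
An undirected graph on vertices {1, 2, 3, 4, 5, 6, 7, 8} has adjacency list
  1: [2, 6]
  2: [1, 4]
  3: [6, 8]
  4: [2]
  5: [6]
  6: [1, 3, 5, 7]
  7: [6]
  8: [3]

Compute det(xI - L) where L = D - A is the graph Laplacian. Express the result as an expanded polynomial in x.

Reading degrees in the order [1, 2, 3, 4, 5, 6, 7, 8] gives [2, 2, 2, 1, 1, 4, 1, 1]; set D = diag(2, 2, 2, 1, 1, 4, 1, 1) and form L = D - A. Computing det(xI - L) by cofactor expansion (or equivalently via sum-over-permutations) gives x^8 - 14x^7 + 75x^6 - 198x^5 + 275x^4 - 198x^3 + 67x^2 - 8x. The coefficient of x^7 equals -trace(L) = -14, matching the sum of degrees. There is one zero in the spectrum, matching the 1 component. By the matrix-tree theorem the graph has (1/8) * product of the nonzero eigenvalues = 1 spanning tree.

x^8 - 14x^7 + 75x^6 - 198x^5 + 275x^4 - 198x^3 + 67x^2 - 8x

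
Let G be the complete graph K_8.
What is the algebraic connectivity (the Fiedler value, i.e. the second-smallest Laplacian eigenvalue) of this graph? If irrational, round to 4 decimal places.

8

The graph has 8 vertices and degree multiset [7, 7, 7, 7, 7, 7, 7, 7]; D is the diagonal matrix of degrees and L = D - A. The smallest Laplacian eigenvalue is always 0. The next one, lambda_2 = 8, measures how hard the graph is to disconnect: larger values mean better connectivity. The eigenvalues sum to 56, which equals trace(L) = 2|E|.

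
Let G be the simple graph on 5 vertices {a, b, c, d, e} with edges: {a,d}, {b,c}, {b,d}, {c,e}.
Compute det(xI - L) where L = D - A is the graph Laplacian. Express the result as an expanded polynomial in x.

x^5 - 8x^4 + 21x^3 - 20x^2 + 5x

Reading degrees in the order [a, b, c, d, e] gives [1, 2, 2, 2, 1]; set D = diag(1, 2, 2, 2, 1) and form L = D - A. Computing det(xI - L) by cofactor expansion (or equivalently via sum-over-permutations) gives x^5 - 8x^4 + 21x^3 - 20x^2 + 5x. The constant term is 0 because L is singular (the all-ones vector lies in its kernel). The largest eigenvalue, 3.6180, is at most the vertex count 5. There is one zero in the spectrum, matching the 1 component.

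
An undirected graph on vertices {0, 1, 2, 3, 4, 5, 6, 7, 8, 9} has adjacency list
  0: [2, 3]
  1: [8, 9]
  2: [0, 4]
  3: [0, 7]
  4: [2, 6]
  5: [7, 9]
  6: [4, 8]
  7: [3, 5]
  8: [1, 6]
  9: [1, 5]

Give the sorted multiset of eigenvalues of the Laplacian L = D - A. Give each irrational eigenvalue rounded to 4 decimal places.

Reading degrees in the order [0, 1, 2, 3, 4, 5, 6, 7, 8, 9] gives [2, 2, 2, 2, 2, 2, 2, 2, 2, 2]; set D = diag(2, 2, 2, 2, 2, 2, 2, 2, 2, 2) and form L = D - A. Diagonalising L (or applying a numerical eigensolver to the 10x10 matrix) gives the spectrum above. The single zero eigenvalue shows the graph is connected. The largest eigenvalue, 4, is at most the vertex count 10. The eigenvalues sum to 20, which equals trace(L) = 2|E|.

[0, 0.3820, 0.3820, 1.3820, 1.3820, 2.6180, 2.6180, 3.6180, 3.6180, 4]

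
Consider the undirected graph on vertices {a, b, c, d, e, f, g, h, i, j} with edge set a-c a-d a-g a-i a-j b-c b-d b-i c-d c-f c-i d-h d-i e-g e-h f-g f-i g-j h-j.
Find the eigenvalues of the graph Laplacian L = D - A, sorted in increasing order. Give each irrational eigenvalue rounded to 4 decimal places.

[0, 1.0831, 2.3004, 2.3770, 3.4980, 4.2391, 5.1734, 6, 6.4605, 6.8686]

Each diagonal entry of L is the vertex degree and each off-diagonal entry is -1 where an edge is present, 0 otherwise; in the order [a, b, c, d, e, f, g, h, i, j] the diagonal is [5, 3, 5, 5, 2, 3, 4, 3, 5, 3]. Diagonalising L (or applying a numerical eigensolver to the 10x10 matrix) gives the spectrum above. By the matrix-tree theorem the graph has (1/10) * product of the nonzero eigenvalues = 12096 spanning trees.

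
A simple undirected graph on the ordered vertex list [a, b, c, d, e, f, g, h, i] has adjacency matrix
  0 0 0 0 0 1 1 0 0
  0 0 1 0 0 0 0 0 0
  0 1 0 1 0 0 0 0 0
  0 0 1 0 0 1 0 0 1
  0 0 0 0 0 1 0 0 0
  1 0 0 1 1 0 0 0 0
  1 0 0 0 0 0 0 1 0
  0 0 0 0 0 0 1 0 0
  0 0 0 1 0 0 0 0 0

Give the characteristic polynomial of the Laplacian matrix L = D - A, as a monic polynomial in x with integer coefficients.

Each diagonal entry of L is the vertex degree and each off-diagonal entry is -1 where an edge is present, 0 otherwise; in the order [a, b, c, d, e, f, g, h, i] the diagonal is [2, 1, 2, 3, 1, 3, 2, 1, 1]. Computing det(xI - L) by cofactor expansion (or equivalently via sum-over-permutations) gives x^9 - 16x^8 + 103x^7 - 344x^6 + 641x^5 - 668x^4 + 371x^3 - 98x^2 + 9x. The coefficient of x^8 equals -trace(L) = -16, matching the sum of degrees.

x^9 - 16x^8 + 103x^7 - 344x^6 + 641x^5 - 668x^4 + 371x^3 - 98x^2 + 9x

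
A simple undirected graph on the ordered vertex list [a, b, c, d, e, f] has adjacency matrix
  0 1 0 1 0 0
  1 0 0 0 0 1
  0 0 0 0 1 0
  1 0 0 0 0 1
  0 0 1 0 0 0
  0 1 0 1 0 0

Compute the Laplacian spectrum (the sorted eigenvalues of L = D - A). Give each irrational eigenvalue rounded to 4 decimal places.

With the vertex order [a, b, c, d, e, f], the degrees are [2, 2, 1, 2, 1, 2], giving D = diag(2, 2, 1, 2, 1, 2) and L = D - A. Since every row of L sums to 0, the all-ones vector is in the kernel and 0 is an eigenvalue. The 2 zero eigenvalues correspond to the 2 connected components.

[0, 0, 2, 2, 2, 4]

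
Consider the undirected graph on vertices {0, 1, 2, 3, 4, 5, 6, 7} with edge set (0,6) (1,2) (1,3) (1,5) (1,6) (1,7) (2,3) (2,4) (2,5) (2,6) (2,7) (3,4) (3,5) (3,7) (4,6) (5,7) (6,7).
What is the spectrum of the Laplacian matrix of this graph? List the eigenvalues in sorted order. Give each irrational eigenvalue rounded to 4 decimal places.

[0, 0.9124, 2.8375, 4.6031, 5.6416, 6, 6.8926, 7.1128]

Each diagonal entry of L is the vertex degree and each off-diagonal entry is -1 where an edge is present, 0 otherwise; in the order [0, 1, 2, 3, 4, 5, 6, 7] the diagonal is [1, 5, 6, 5, 3, 4, 5, 5]. L is symmetric positive semidefinite, so every eigenvalue is real and nonnegative. The single zero eigenvalue shows the graph is connected. The largest eigenvalue, 7.1128, is at most the vertex count 8. By the matrix-tree theorem the graph has (1/8) * product of the nonzero eigenvalues = 2472 spanning trees.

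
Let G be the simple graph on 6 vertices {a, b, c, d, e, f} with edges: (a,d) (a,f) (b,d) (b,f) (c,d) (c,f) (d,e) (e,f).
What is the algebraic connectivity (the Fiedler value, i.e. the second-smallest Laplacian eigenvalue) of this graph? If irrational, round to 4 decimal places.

Reading degrees in the order [a, b, c, d, e, f] gives [2, 2, 2, 4, 2, 4]; set D = diag(2, 2, 2, 4, 2, 4) and form L = D - A. The smallest Laplacian eigenvalue is always 0. The next one, lambda_2 = 2, measures how hard the graph is to disconnect: larger values mean better connectivity. The eigenvalues sum to 16, which equals trace(L) = 2|E|. The largest eigenvalue, 6, is at most the vertex count 6.

2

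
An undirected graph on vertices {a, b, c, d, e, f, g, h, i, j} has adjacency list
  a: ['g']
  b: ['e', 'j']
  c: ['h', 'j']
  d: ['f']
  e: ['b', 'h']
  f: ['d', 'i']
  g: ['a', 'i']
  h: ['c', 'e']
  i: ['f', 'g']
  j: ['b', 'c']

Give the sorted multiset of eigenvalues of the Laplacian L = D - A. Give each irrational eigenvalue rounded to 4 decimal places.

Each diagonal entry of L is the vertex degree and each off-diagonal entry is -1 where an edge is present, 0 otherwise; in the order [a, b, c, d, e, f, g, h, i, j] the diagonal is [1, 2, 2, 1, 2, 2, 2, 2, 2, 2]. Diagonalising L (or applying a numerical eigensolver to the 10x10 matrix) gives the spectrum above. The 2 zero eigenvalues correspond to the 2 connected components. There are 2 zeros in the spectrum, matching the 2 components.

[0, 0, 0.3820, 1.3820, 1.3820, 1.3820, 2.6180, 3.6180, 3.6180, 3.6180]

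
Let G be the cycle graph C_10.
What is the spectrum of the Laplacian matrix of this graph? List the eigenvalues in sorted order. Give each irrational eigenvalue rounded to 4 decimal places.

The graph has 10 vertices and degree multiset [2, 2, 2, 2, 2, 2, 2, 2, 2, 2]; D is the diagonal matrix of degrees and L = D - A. The multiplicity of 0 as a Laplacian eigenvalue equals the number of connected components. The single zero eigenvalue shows the graph is connected.

[0, 0.3820, 0.3820, 1.3820, 1.3820, 2.6180, 2.6180, 3.6180, 3.6180, 4]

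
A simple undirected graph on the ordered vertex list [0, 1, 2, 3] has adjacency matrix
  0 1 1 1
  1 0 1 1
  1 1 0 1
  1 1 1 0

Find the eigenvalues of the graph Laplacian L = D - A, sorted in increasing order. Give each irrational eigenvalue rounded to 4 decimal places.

[0, 4, 4, 4]

Reading degrees in the order [0, 1, 2, 3] gives [3, 3, 3, 3]; set D = diag(3, 3, 3, 3) and form L = D - A. L is symmetric positive semidefinite, so every eigenvalue is real and nonnegative. There is one zero in the spectrum, matching the 1 component.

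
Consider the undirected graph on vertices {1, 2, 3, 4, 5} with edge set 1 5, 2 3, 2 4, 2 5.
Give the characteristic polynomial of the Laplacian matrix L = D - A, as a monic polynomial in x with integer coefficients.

With the vertex order [1, 2, 3, 4, 5], the degrees are [1, 3, 1, 1, 2], giving D = diag(1, 3, 1, 1, 2) and L = D - A. Computing det(xI - L) by cofactor expansion (or equivalently via sum-over-permutations) gives x^5 - 8x^4 + 20x^3 - 18x^2 + 5x. The coefficient of x^4 equals -trace(L) = -8, matching the sum of degrees. The largest eigenvalue, 4.1701, is at most the vertex count 5. By the matrix-tree theorem the graph has (1/5) * product of the nonzero eigenvalues = 1 spanning tree.

x^5 - 8x^4 + 20x^3 - 18x^2 + 5x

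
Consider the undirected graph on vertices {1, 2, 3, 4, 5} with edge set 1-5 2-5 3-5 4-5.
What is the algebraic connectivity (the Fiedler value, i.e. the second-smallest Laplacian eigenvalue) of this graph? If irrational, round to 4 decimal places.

1

Each diagonal entry of L is the vertex degree and each off-diagonal entry is -1 where an edge is present, 0 otherwise; in the order [1, 2, 3, 4, 5] the diagonal is [1, 1, 1, 1, 4]. The sorted Laplacian eigenvalues are [0, 1, 1, 1, 5]; the algebraic connectivity is the second entry, 1. The eigenvalues sum to 8, which equals trace(L) = 2|E|.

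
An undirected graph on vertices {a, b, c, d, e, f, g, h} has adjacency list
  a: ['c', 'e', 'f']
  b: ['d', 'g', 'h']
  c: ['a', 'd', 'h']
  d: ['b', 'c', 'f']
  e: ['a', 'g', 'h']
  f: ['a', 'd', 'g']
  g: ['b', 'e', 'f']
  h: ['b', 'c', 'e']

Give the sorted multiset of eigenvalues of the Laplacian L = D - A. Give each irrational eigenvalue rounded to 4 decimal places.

[0, 2, 2, 2, 4, 4, 4, 6]

Each diagonal entry of L is the vertex degree and each off-diagonal entry is -1 where an edge is present, 0 otherwise; in the order [a, b, c, d, e, f, g, h] the diagonal is [3, 3, 3, 3, 3, 3, 3, 3]. Since every row of L sums to 0, the all-ones vector is in the kernel and 0 is an eigenvalue. The largest eigenvalue, 6, is at most the vertex count 8.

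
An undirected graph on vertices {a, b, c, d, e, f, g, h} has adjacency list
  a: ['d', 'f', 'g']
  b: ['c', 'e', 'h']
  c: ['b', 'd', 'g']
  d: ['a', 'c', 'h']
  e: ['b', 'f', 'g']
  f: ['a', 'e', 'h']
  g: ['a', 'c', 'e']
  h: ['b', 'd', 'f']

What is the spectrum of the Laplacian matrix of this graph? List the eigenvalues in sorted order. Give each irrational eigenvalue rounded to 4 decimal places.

[0, 2, 2, 2, 4, 4, 4, 6]

Each diagonal entry of L is the vertex degree and each off-diagonal entry is -1 where an edge is present, 0 otherwise; in the order [a, b, c, d, e, f, g, h] the diagonal is [3, 3, 3, 3, 3, 3, 3, 3]. The multiplicity of 0 as a Laplacian eigenvalue equals the number of connected components. By the matrix-tree theorem the graph has (1/8) * product of the nonzero eigenvalues = 384 spanning trees.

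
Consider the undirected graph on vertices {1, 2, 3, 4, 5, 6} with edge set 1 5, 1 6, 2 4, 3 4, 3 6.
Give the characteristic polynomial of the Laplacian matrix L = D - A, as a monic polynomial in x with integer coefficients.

Each diagonal entry of L is the vertex degree and each off-diagonal entry is -1 where an edge is present, 0 otherwise; in the order [1, 2, 3, 4, 5, 6] the diagonal is [2, 1, 2, 2, 1, 2]. L has integer entries, so p(x) = det(xI - L) has integer coefficients. Expanding the determinant yields x^6 - 10x^5 + 36x^4 - 56x^3 + 35x^2 - 6x. Since p(0) = det(-L) = 0, x divides p(x). The largest eigenvalue, 3.7321, is at most the vertex count 6. There is one zero in the spectrum, matching the 1 component.

x^6 - 10x^5 + 36x^4 - 56x^3 + 35x^2 - 6x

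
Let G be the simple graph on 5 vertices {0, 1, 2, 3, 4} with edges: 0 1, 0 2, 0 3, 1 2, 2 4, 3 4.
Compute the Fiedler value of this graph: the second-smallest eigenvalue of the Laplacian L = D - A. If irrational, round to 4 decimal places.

1.3820

Reading degrees in the order [0, 1, 2, 3, 4] gives [3, 2, 3, 2, 2]; set D = diag(3, 2, 3, 2, 2) and form L = D - A. Computing the eigenvalues of L and sorting gives [0, 1.3820, 2.3820, 3.6180, 4.6180]. The Fiedler value lambda_2 = 1.3820 is strictly positive, so the graph is connected. The largest eigenvalue, 4.6180, is at most the vertex count 5.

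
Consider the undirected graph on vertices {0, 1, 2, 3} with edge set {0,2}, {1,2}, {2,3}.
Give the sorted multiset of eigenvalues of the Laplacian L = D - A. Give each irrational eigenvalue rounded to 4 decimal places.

Each diagonal entry of L is the vertex degree and each off-diagonal entry is -1 where an edge is present, 0 otherwise; in the order [0, 1, 2, 3] the diagonal is [1, 1, 3, 1]. L is symmetric positive semidefinite, so every eigenvalue is real and nonnegative. The single zero eigenvalue shows the graph is connected. By the matrix-tree theorem the graph has (1/4) * product of the nonzero eigenvalues = 1 spanning tree.

[0, 1, 1, 4]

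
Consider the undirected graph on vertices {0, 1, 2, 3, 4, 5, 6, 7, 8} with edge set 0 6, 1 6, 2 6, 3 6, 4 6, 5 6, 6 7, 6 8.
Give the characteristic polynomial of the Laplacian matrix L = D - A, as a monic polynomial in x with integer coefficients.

With the vertex order [0, 1, 2, 3, 4, 5, 6, 7, 8], the degrees are [1, 1, 1, 1, 1, 1, 8, 1, 1], giving D = diag(1, 1, 1, 1, 1, 1, 8, 1, 1) and L = D - A. Computing det(xI - L) by cofactor expansion (or equivalently via sum-over-permutations) gives x^9 - 16x^8 + 84x^7 - 224x^6 + 350x^5 - 336x^4 + 196x^3 - 64x^2 + 9x. Since p(0) = det(-L) = 0, x divides p(x). By the matrix-tree theorem the graph has (1/9) * product of the nonzero eigenvalues = 1 spanning tree.

x^9 - 16x^8 + 84x^7 - 224x^6 + 350x^5 - 336x^4 + 196x^3 - 64x^2 + 9x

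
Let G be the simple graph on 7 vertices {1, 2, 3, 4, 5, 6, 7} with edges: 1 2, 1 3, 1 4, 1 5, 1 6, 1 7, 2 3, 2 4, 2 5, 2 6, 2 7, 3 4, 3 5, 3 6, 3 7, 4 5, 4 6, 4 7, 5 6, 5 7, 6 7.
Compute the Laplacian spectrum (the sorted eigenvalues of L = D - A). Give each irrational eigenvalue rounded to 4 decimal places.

Reading degrees in the order [1, 2, 3, 4, 5, 6, 7] gives [6, 6, 6, 6, 6, 6, 6]; set D = diag(6, 6, 6, 6, 6, 6, 6) and form L = D - A. Diagonalising L (or applying a numerical eigensolver to the 7x7 matrix) gives the spectrum above. There is one zero in the spectrum, matching the 1 component. The largest eigenvalue, 7, is at most the vertex count 7.

[0, 7, 7, 7, 7, 7, 7]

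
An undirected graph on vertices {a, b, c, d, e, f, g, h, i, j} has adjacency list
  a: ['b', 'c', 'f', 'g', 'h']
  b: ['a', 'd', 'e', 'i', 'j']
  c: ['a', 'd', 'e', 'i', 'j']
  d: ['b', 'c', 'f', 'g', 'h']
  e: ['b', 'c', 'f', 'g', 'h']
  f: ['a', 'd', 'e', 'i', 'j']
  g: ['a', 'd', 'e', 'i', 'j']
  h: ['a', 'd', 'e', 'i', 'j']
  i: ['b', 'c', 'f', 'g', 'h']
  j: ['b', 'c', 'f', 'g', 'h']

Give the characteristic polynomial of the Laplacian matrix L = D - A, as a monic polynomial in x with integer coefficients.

x^10 - 50x^9 + 1100x^8 - 14000x^7 + 113750x^6 - 612500x^5 + 2187500x^4 - 5000000x^3 + 6640625x^2 - 3906250x

Reading degrees in the order [a, b, c, d, e, f, g, h, i, j] gives [5, 5, 5, 5, 5, 5, 5, 5, 5, 5]; set D = diag(5, 5, 5, 5, 5, 5, 5, 5, 5, 5) and form L = D - A. L has integer entries, so p(x) = det(xI - L) has integer coefficients. Expanding the determinant yields x^10 - 50x^9 + 1100x^8 - 14000x^7 + 113750x^6 - 612500x^5 + 2187500x^4 - 5000000x^3 + 6640625x^2 - 3906250x. The constant term is 0 because L is singular (the all-ones vector lies in its kernel). The largest eigenvalue, 10, is at most the vertex count 10. By the matrix-tree theorem the graph has (1/10) * product of the nonzero eigenvalues = 390625 spanning trees.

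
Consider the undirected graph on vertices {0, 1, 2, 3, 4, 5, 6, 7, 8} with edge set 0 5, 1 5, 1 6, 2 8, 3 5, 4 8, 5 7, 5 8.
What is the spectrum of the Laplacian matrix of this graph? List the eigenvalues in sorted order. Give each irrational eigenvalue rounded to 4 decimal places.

With the vertex order [0, 1, 2, 3, 4, 5, 6, 7, 8], the degrees are [1, 2, 1, 1, 1, 5, 1, 1, 3], giving D = diag(1, 2, 1, 1, 1, 5, 1, 1, 3) and L = D - A. Since every row of L sums to 0, the all-ones vector is in the kernel and 0 is an eigenvalue. The single zero eigenvalue shows the graph is connected.

[0, 0.3158, 0.5356, 1, 1, 1, 2.4475, 3.5152, 6.1860]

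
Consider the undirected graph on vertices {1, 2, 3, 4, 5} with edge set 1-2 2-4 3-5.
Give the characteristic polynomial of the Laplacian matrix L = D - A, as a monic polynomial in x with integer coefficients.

Reading degrees in the order [1, 2, 3, 4, 5] gives [1, 2, 1, 1, 1]; set D = diag(1, 2, 1, 1, 1) and form L = D - A. Computing det(xI - L) by cofactor expansion (or equivalently via sum-over-permutations) gives x^5 - 6x^4 + 11x^3 - 6x^2. The constant term is 0 because L is singular (the all-ones vector lies in its kernel).

x^5 - 6x^4 + 11x^3 - 6x^2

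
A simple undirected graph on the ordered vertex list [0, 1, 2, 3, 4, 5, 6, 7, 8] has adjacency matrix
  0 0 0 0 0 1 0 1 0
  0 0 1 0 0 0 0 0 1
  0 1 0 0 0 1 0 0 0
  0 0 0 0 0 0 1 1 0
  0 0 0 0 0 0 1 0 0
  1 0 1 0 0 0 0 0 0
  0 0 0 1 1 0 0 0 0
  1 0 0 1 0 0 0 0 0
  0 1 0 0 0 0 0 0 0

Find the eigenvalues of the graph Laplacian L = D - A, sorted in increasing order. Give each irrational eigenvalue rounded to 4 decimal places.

With the vertex order [0, 1, 2, 3, 4, 5, 6, 7, 8], the degrees are [2, 2, 2, 2, 1, 2, 2, 2, 1], giving D = diag(2, 2, 2, 2, 1, 2, 2, 2, 1) and L = D - A. Since every row of L sums to 0, the all-ones vector is in the kernel and 0 is an eigenvalue. The eigenvalues sum to 16, which equals trace(L) = 2|E|. The largest eigenvalue, 3.8794, is at most the vertex count 9.

[0, 0.1206, 0.4679, 1, 1.6527, 2.3473, 3, 3.5321, 3.8794]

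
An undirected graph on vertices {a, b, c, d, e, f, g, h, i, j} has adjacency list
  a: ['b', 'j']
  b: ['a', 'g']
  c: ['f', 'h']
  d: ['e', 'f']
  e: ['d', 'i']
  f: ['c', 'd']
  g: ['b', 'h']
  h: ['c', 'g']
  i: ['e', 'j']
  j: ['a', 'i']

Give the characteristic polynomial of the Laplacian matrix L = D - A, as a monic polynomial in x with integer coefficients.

Each diagonal entry of L is the vertex degree and each off-diagonal entry is -1 where an edge is present, 0 otherwise; in the order [a, b, c, d, e, f, g, h, i, j] the diagonal is [2, 2, 2, 2, 2, 2, 2, 2, 2, 2]. Computing det(xI - L) by cofactor expansion (or equivalently via sum-over-permutations) gives x^10 - 20x^9 + 170x^8 - 800x^7 + 2275x^6 - 4004x^5 + 4290x^4 - 2640x^3 + 825x^2 - 100x. Since p(0) = det(-L) = 0, x divides p(x).

x^10 - 20x^9 + 170x^8 - 800x^7 + 2275x^6 - 4004x^5 + 4290x^4 - 2640x^3 + 825x^2 - 100x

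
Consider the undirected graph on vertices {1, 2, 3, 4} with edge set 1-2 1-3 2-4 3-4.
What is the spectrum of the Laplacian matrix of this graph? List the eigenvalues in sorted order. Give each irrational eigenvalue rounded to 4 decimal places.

[0, 2, 2, 4]

With the vertex order [1, 2, 3, 4], the degrees are [2, 2, 2, 2], giving D = diag(2, 2, 2, 2) and L = D - A. L is symmetric positive semidefinite, so every eigenvalue is real and nonnegative. The eigenvalues sum to 8, which equals trace(L) = 2|E|. The largest eigenvalue, 4, is at most the vertex count 4.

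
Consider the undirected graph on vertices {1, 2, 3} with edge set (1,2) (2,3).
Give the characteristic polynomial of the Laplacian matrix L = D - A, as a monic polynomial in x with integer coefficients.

With the vertex order [1, 2, 3], the degrees are [1, 2, 1], giving D = diag(1, 2, 1) and L = D - A. L has integer entries, so p(x) = det(xI - L) has integer coefficients. Expanding the determinant yields x^3 - 4x^2 + 3x. Since p(0) = det(-L) = 0, x divides p(x).

x^3 - 4x^2 + 3x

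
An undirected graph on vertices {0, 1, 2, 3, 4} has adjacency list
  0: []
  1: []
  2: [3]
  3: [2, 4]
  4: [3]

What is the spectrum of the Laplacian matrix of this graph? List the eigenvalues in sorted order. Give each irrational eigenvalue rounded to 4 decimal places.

Reading degrees in the order [0, 1, 2, 3, 4] gives [0, 0, 1, 2, 1]; set D = diag(0, 0, 1, 2, 1) and form L = D - A. The multiplicity of 0 as a Laplacian eigenvalue equals the number of connected components. The 3 zero eigenvalues correspond to the 3 connected components. There are 3 zeros in the spectrum, matching the 3 components. The largest eigenvalue, 3, is at most the vertex count 5.

[0, 0, 0, 1, 3]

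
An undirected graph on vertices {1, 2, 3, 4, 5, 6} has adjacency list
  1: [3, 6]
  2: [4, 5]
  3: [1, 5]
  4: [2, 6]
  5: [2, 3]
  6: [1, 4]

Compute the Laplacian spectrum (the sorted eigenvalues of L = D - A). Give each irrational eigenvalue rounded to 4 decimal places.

[0, 1, 1, 3, 3, 4]

Each diagonal entry of L is the vertex degree and each off-diagonal entry is -1 where an edge is present, 0 otherwise; in the order [1, 2, 3, 4, 5, 6] the diagonal is [2, 2, 2, 2, 2, 2]. Diagonalising L (or applying a numerical eigensolver to the 6x6 matrix) gives the spectrum above. The single zero eigenvalue shows the graph is connected.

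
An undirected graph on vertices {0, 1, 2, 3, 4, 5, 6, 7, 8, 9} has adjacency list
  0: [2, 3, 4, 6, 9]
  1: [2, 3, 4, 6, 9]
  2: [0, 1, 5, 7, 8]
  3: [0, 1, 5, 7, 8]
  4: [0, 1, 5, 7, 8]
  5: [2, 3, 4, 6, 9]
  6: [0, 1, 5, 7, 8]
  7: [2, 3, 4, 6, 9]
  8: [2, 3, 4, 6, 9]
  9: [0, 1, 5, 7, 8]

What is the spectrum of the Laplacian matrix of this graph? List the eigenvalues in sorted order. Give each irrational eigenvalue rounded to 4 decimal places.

[0, 5, 5, 5, 5, 5, 5, 5, 5, 10]

With the vertex order [0, 1, 2, 3, 4, 5, 6, 7, 8, 9], the degrees are [5, 5, 5, 5, 5, 5, 5, 5, 5, 5], giving D = diag(5, 5, 5, 5, 5, 5, 5, 5, 5, 5) and L = D - A. Diagonalising L (or applying a numerical eigensolver to the 10x10 matrix) gives the spectrum above. The single zero eigenvalue shows the graph is connected. There is one zero in the spectrum, matching the 1 component. The largest eigenvalue, 10, is at most the vertex count 10.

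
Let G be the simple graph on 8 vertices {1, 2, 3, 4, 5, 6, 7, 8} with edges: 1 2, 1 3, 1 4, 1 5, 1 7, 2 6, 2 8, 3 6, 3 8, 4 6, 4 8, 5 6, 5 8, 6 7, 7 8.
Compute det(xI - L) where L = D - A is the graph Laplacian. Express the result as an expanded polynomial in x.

x^8 - 30x^7 + 375x^6 - 2540x^5 + 10095x^4 - 23598x^3 + 30105x^2 - 16200x

Reading degrees in the order [1, 2, 3, 4, 5, 6, 7, 8] gives [5, 3, 3, 3, 3, 5, 3, 5]; set D = diag(5, 3, 3, 3, 3, 5, 3, 5) and form L = D - A. L has integer entries, so p(x) = det(xI - L) has integer coefficients. Expanding the determinant yields x^8 - 30x^7 + 375x^6 - 2540x^5 + 10095x^4 - 23598x^3 + 30105x^2 - 16200x. Since p(0) = det(-L) = 0, x divides p(x).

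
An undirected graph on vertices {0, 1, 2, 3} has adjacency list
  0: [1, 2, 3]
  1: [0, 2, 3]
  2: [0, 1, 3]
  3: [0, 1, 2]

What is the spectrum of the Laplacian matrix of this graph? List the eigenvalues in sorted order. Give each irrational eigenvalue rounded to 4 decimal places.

[0, 4, 4, 4]

With the vertex order [0, 1, 2, 3], the degrees are [3, 3, 3, 3], giving D = diag(3, 3, 3, 3) and L = D - A. The multiplicity of 0 as a Laplacian eigenvalue equals the number of connected components. The largest eigenvalue, 4, is at most the vertex count 4. By the matrix-tree theorem the graph has (1/4) * product of the nonzero eigenvalues = 16 spanning trees.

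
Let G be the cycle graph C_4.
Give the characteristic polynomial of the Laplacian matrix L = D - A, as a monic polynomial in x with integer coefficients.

The graph has 4 vertices and degree multiset [2, 2, 2, 2]; D is the diagonal matrix of degrees and L = D - A. Computing det(xI - L) by cofactor expansion (or equivalently via sum-over-permutations) gives x^4 - 8x^3 + 20x^2 - 16x. The constant term is 0 because L is singular (the all-ones vector lies in its kernel). By the matrix-tree theorem the graph has (1/4) * product of the nonzero eigenvalues = 4 spanning trees. The eigenvalues sum to 8, which equals trace(L) = 2|E|.

x^4 - 8x^3 + 20x^2 - 16x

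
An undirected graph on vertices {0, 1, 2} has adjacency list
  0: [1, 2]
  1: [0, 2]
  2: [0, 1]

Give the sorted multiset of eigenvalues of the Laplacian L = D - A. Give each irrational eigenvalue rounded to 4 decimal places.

[0, 3, 3]

With the vertex order [0, 1, 2], the degrees are [2, 2, 2], giving D = diag(2, 2, 2) and L = D - A. The multiplicity of 0 as a Laplacian eigenvalue equals the number of connected components. The single zero eigenvalue shows the graph is connected. The largest eigenvalue, 3, is at most the vertex count 3.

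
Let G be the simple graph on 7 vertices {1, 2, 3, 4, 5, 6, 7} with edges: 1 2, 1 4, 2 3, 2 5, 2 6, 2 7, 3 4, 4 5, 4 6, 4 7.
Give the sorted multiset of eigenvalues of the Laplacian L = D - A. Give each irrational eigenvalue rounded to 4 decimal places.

[0, 2, 2, 2, 2, 5, 7]

With the vertex order [1, 2, 3, 4, 5, 6, 7], the degrees are [2, 5, 2, 5, 2, 2, 2], giving D = diag(2, 5, 2, 5, 2, 2, 2) and L = D - A. Since every row of L sums to 0, the all-ones vector is in the kernel and 0 is an eigenvalue. The single zero eigenvalue shows the graph is connected. There is one zero in the spectrum, matching the 1 component.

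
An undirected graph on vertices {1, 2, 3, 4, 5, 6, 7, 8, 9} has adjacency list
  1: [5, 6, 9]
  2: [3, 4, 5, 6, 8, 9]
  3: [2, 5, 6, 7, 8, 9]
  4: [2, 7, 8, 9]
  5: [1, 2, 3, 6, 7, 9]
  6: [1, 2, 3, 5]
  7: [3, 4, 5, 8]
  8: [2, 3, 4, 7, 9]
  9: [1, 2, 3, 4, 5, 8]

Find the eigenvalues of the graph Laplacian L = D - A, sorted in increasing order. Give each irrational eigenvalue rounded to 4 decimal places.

Reading degrees in the order [1, 2, 3, 4, 5, 6, 7, 8, 9] gives [3, 6, 6, 4, 6, 4, 4, 5, 6]; set D = diag(3, 6, 6, 4, 6, 4, 4, 5, 6) and form L = D - A. The multiplicity of 0 as a Laplacian eigenvalue equals the number of connected components. By the matrix-tree theorem the graph has (1/9) * product of the nonzero eigenvalues = 52493 spanning trees.

[0, 2.2003, 3.8924, 4.2806, 5.0906, 5.9300, 7.1772, 7.5309, 7.8980]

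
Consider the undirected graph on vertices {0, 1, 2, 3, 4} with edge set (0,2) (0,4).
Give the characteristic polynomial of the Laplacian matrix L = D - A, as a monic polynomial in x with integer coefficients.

Reading degrees in the order [0, 1, 2, 3, 4] gives [2, 0, 1, 0, 1]; set D = diag(2, 0, 1, 0, 1) and form L = D - A. Computing det(xI - L) by cofactor expansion (or equivalently via sum-over-permutations) gives x^5 - 4x^4 + 3x^3. The constant term is 0 because L is singular (the all-ones vector lies in its kernel). The largest eigenvalue, 3, is at most the vertex count 5. The eigenvalues sum to 4, which equals trace(L) = 2|E|.

x^5 - 4x^4 + 3x^3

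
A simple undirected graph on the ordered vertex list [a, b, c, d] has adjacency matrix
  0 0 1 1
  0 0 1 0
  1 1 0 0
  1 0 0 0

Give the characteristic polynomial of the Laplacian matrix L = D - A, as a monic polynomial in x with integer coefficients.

With the vertex order [a, b, c, d], the degrees are [2, 1, 2, 1], giving D = diag(2, 1, 2, 1) and L = D - A. L has integer entries, so p(x) = det(xI - L) has integer coefficients. Expanding the determinant yields x^4 - 6x^3 + 10x^2 - 4x. Since p(0) = det(-L) = 0, x divides p(x).

x^4 - 6x^3 + 10x^2 - 4x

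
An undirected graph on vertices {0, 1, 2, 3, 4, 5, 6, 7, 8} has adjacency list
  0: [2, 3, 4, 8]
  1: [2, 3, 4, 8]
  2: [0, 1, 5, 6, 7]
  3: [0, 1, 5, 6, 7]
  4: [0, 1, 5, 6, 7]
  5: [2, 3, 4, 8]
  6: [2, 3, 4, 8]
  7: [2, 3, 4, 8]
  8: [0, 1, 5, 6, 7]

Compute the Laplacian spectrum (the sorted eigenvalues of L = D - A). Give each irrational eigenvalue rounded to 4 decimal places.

[0, 4, 4, 4, 4, 5, 5, 5, 9]

Each diagonal entry of L is the vertex degree and each off-diagonal entry is -1 where an edge is present, 0 otherwise; in the order [0, 1, 2, 3, 4, 5, 6, 7, 8] the diagonal is [4, 4, 5, 5, 5, 4, 4, 4, 5]. L is symmetric positive semidefinite, so every eigenvalue is real and nonnegative. The single zero eigenvalue shows the graph is connected.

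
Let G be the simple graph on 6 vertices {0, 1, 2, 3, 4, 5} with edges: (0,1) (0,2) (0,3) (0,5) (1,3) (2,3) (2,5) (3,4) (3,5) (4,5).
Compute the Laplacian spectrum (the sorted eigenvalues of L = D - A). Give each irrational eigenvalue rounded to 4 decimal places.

[0, 1.6972, 2.3820, 4.6180, 5.3028, 6]

Each diagonal entry of L is the vertex degree and each off-diagonal entry is -1 where an edge is present, 0 otherwise; in the order [0, 1, 2, 3, 4, 5] the diagonal is [4, 2, 3, 5, 2, 4]. Diagonalising L (or applying a numerical eigensolver to the 6x6 matrix) gives the spectrum above. The single zero eigenvalue shows the graph is connected. The largest eigenvalue, 6, is at most the vertex count 6. The eigenvalues sum to 20, which equals trace(L) = 2|E|.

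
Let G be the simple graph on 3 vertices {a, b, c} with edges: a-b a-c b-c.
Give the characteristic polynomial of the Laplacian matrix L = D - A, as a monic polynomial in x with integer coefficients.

With the vertex order [a, b, c], the degrees are [2, 2, 2], giving D = diag(2, 2, 2) and L = D - A. Computing det(xI - L) by cofactor expansion (or equivalently via sum-over-permutations) gives x^3 - 6x^2 + 9x. The coefficient of x^2 equals -trace(L) = -6, matching the sum of degrees. The largest eigenvalue, 3, is at most the vertex count 3.

x^3 - 6x^2 + 9x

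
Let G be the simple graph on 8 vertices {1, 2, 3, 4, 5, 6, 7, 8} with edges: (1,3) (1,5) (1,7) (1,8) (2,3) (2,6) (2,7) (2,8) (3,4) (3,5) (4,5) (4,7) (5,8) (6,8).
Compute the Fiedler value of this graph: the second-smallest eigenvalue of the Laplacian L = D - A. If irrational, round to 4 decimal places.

With the vertex order [1, 2, 3, 4, 5, 6, 7, 8], the degrees are [4, 4, 4, 3, 4, 2, 3, 4], giving D = diag(4, 4, 4, 3, 4, 2, 3, 4) and L = D - A. Computing the eigenvalues of L and sorting gives [0, 1.4083, 2.7585, 3.1831, 4, 4.5867, 5.5446, 6.5188]. The Fiedler value lambda_2 = 1.4083 is strictly positive, so the graph is connected. The largest eigenvalue, 6.5188, is at most the vertex count 8. The eigenvalues sum to 28, which equals trace(L) = 2|E|.

1.4083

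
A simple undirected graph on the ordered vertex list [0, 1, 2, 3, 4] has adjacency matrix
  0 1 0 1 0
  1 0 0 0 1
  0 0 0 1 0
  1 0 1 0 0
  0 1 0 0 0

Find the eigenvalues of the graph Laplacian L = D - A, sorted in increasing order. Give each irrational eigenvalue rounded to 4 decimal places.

With the vertex order [0, 1, 2, 3, 4], the degrees are [2, 2, 1, 2, 1], giving D = diag(2, 2, 1, 2, 1) and L = D - A. Since every row of L sums to 0, the all-ones vector is in the kernel and 0 is an eigenvalue. The eigenvalues sum to 8, which equals trace(L) = 2|E|.

[0, 0.3820, 1.3820, 2.6180, 3.6180]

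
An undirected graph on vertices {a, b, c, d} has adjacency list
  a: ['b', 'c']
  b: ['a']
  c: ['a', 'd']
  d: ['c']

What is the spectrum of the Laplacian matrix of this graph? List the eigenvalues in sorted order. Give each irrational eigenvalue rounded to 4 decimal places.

[0, 0.5858, 2, 3.4142]

Each diagonal entry of L is the vertex degree and each off-diagonal entry is -1 where an edge is present, 0 otherwise; in the order [a, b, c, d] the diagonal is [2, 1, 2, 1]. The multiplicity of 0 as a Laplacian eigenvalue equals the number of connected components. By the matrix-tree theorem the graph has (1/4) * product of the nonzero eigenvalues = 1 spanning tree.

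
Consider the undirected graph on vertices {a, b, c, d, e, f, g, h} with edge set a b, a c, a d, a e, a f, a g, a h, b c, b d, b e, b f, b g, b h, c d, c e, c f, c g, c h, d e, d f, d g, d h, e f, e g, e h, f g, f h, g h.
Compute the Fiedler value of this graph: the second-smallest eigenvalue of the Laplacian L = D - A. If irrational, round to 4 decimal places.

8

Reading degrees in the order [a, b, c, d, e, f, g, h] gives [7, 7, 7, 7, 7, 7, 7, 7]; set D = diag(7, 7, 7, 7, 7, 7, 7, 7) and form L = D - A. The sorted Laplacian eigenvalues are [0, 8, 8, 8, 8, 8, 8, 8]; the algebraic connectivity is the second entry, 8. The eigenvalues sum to 56, which equals trace(L) = 2|E|. By the matrix-tree theorem the graph has (1/8) * product of the nonzero eigenvalues = 262144 spanning trees.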